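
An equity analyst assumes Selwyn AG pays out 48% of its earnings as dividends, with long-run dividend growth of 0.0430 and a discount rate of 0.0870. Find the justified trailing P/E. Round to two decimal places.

Justified trailing P/E = b(1+g)/(r−g) = 0.48×(1+0.043)/(0.087−0.043) = 11.3782

11.38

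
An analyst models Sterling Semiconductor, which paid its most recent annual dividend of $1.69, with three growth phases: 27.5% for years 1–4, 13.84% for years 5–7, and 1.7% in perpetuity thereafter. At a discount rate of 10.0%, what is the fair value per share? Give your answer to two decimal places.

Three-stage DDM. Project D₁…D_7; terminal Gordon value at t=7 with g = 0.017; discount at r = 0.1.
D_1 = 2.1547
D_2 = 2.7473
D_3 = 3.5028
D_4 = 4.4661
D_5 = 5.0842
D_6 = 5.7878
D_7 = 6.5889
TV_7 = 6.7009/(0.1−0.017) = 80.7337
P₀ = Σ Dₜ/(1+r)ᵗ + TV_7/(1+r)^7 = 61.1458

$61.15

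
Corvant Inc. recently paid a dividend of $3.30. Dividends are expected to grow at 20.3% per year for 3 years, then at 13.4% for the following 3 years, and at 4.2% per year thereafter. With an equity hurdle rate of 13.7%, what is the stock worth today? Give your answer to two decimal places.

$65.29

Three-stage DDM. Project D₁…D_6; terminal Gordon value at t=6 with g = 0.042; discount at r = 0.137.
D_1 = 3.9699
D_2 = 4.7758
D_3 = 5.7453
D_4 = 6.5151
D_5 = 7.3882
D_6 = 8.3782
TV_6 = 8.7301/(0.137−0.042) = 91.8955
P₀ = Σ Dₜ/(1+r)ᵗ + TV_6/(1+r)^6 = 65.2922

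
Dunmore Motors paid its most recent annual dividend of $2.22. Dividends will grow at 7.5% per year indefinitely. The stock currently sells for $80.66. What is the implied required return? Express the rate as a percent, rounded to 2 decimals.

10.46%

Rearranging the constant-growth DDM: r = D₁/P₀ + g.
D₁ = 2.22 × (1 + 0.075) = 2.3865.
r = 2.3865 / 80.66 + 0.075 = 0.02959 + 0.075 = 0.10459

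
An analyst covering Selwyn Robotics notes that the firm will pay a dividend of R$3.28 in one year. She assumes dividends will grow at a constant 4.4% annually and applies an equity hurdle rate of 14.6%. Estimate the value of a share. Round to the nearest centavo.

R$32.16

Gordon growth model: P₀ = D₁/(r − g), with D₁ = 3.28 given directly.
P₀ = 3.2800 / (0.146 − 0.044) = 3.2800 / 0.102 = 32.1569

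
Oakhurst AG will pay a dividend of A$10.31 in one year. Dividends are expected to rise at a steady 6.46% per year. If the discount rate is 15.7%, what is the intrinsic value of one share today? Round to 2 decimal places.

A$111.58

Gordon growth model: P₀ = D₁/(r − g), with D₁ = 10.31 given directly.
P₀ = 10.3100 / (0.157 − 0.0646) = 10.3100 / 0.0924 = 111.5801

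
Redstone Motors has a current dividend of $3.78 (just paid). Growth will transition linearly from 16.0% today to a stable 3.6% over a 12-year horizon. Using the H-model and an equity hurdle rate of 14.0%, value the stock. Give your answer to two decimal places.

$64.70

H-model: P₀ = D₀[(1+g_L) + H(g_S−g_L)]/(r−g_L), with H = 12/2 = 6.
P₀ = 3.78 × [(1+0.036) + 6×(0.16−0.036)] / (0.14−0.036)
   = 3.78 × 1.7800 / 0.104 = 64.6962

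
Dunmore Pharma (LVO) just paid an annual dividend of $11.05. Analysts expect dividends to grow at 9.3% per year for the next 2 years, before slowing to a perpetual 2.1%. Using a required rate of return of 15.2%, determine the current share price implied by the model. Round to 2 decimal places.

$97.96

Two-stage DDM. Project D₁…D_2 at 0.093, terminal growth 0.021, discount at r = 0.152.
D_1 = 12.0777
D_2 = 13.2009
Terminal value at t=2: TV = D_3/(r−g) = 13.4781/(0.152−0.021) = 102.8862
P₀ = 12.0777/(1+0.152)^1 + 13.2009/(1+0.152)^2 + 102.8862/(1+0.152)^2 = 97.9580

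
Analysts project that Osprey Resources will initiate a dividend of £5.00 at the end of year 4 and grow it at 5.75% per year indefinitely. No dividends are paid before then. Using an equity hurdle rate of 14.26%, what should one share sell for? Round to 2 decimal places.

Deferred-dividend DDM. At t=3 the remaining stream is a growing perpetuity with first payment D_4 = 5.00.
V_3 = D_4/(r−g) = 5.00/(0.1426−0.0575) = 58.7544
P₀ = V_3/(1+r)^3 = 58.7544/(1+0.1426)^3 = 39.3874

£39.39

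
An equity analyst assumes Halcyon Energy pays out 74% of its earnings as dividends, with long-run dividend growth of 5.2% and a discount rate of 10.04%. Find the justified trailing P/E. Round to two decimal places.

Justified trailing P/E = b(1+g)/(r−g) = 0.74×(1+0.052)/(0.1004−0.052) = 16.0843

16.08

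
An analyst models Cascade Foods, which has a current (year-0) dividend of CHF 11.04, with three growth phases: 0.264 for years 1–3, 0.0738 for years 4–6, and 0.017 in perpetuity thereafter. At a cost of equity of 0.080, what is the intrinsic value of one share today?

Three-stage DDM. Project D₁…D_6; terminal Gordon value at t=6 with g = 0.017; discount at r = 0.08.
D_1 = 13.9546
D_2 = 17.6386
D_3 = 22.2951
D_4 = 23.9405
D_5 = 25.7073
D_6 = 27.6045
TV_6 = 28.0738/(0.08−0.017) = 445.6161
P₀ = Σ Dₜ/(1+r)ᵗ + TV_6/(1+r)^6 = 379.0440

CHF 379.04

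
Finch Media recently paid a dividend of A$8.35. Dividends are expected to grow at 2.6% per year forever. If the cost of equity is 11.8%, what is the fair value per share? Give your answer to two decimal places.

Gordon growth model: P₀ = D₁/(r − g). D₁ = 8.35 × (1 + 0.026) = 8.5671.
P₀ = 8.5671 / (0.118 − 0.026) = 8.5671 / 0.092 = 93.1207

A$93.12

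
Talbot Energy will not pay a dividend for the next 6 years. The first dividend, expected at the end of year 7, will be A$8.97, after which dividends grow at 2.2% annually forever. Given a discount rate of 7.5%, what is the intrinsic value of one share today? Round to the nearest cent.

Deferred-dividend DDM. At t=6 the remaining stream is a growing perpetuity with first payment D_7 = 8.97.
V_6 = D_7/(r−g) = 8.97/(0.075−0.022) = 169.2453
P₀ = V_6/(1+r)^6 = 169.2453/(1+0.075)^6 = 109.6644

A$109.66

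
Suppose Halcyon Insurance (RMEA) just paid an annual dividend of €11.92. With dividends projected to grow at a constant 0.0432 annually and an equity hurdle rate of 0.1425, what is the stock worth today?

€125.23

Gordon growth model: P₀ = D₁/(r − g). D₁ = 11.92 × (1 + 0.0432) = 12.4349.
P₀ = 12.4349 / (0.1425 − 0.0432) = 12.4349 / 0.0993 = 125.2260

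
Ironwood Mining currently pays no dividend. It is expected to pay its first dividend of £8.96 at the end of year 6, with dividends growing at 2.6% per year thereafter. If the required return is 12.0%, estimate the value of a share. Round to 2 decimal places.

Deferred-dividend DDM. At t=5 the remaining stream is a growing perpetuity with first payment D_6 = 8.96.
V_5 = D_6/(r−g) = 8.96/(0.12−0.026) = 95.3191
P₀ = V_5/(1+r)^5 = 95.3191/(1+0.12)^5 = 54.0866

£54.09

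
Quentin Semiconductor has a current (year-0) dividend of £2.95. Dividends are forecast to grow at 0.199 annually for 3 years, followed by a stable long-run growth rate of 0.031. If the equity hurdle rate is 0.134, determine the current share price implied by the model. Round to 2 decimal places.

Two-stage DDM. Project D₁…D_3 at 0.199, terminal growth 0.031, discount at r = 0.134.
D_1 = 3.5371
D_2 = 4.2409
D_3 = 5.0849
Terminal value at t=3: TV = D_4/(r−g) = 5.2425/(0.134−0.031) = 50.8980
P₀ = 3.5371/(1+0.134)^1 + 4.2409/(1+0.134)^2 + 5.0849/(1+0.134)^3 + 50.8980/(1+0.134)^3 = 44.8068

£44.81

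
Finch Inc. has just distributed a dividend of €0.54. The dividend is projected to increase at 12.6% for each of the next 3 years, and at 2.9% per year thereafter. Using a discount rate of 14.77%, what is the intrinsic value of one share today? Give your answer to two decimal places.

Two-stage DDM. Project D₁…D_3 at 0.126, terminal growth 0.029, discount at r = 0.1477.
D_1 = 0.6080
D_2 = 0.6847
D_3 = 0.7709
Terminal value at t=3: TV = D_4/(r−g) = 0.7933/(0.1477−0.029) = 6.6830
P₀ = 0.6080/(1+0.1477)^1 + 0.6847/(1+0.1477)^2 + 0.7709/(1+0.1477)^3 + 6.6830/(1+0.1477)^3 = 5.9802

€5.98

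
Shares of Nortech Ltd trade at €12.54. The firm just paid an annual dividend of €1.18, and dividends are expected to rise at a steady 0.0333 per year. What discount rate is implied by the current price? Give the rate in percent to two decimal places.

Rearranging the constant-growth DDM: r = D₁/P₀ + g.
D₁ = 1.18 × (1 + 0.0333) = 1.2193.
r = 1.2193 / 12.54 + 0.0333 = 0.09723 + 0.0333 = 0.13053

13.05%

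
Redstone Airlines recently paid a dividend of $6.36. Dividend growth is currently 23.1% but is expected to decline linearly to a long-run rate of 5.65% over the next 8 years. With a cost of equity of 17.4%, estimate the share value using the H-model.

H-model: P₀ = D₀[(1+g_L) + H(g_S−g_L)]/(r−g_L), with H = 8/2 = 4.
P₀ = 6.36 × [(1+0.0565) + 4×(0.231−0.0565)] / (0.174−0.0565)
   = 6.36 × 1.7545 / 0.1175 = 94.9670

$94.97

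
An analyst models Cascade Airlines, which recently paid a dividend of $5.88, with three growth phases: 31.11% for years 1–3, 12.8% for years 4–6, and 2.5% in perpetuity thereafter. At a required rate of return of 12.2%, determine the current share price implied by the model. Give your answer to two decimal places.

$153.47

Three-stage DDM. Project D₁…D_6; terminal Gordon value at t=6 with g = 0.025; discount at r = 0.122.
D_1 = 7.7093
D_2 = 10.1076
D_3 = 13.2521
D_4 = 14.9484
D_5 = 16.8618
D_6 = 19.0201
TV_6 = 19.4956/(0.122−0.025) = 200.9853
P₀ = Σ Dₜ/(1+r)ᵗ + TV_6/(1+r)^6 = 153.4723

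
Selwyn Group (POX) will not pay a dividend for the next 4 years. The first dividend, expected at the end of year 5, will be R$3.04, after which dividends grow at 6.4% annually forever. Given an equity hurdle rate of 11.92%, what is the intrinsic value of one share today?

R$35.10

Deferred-dividend DDM. At t=4 the remaining stream is a growing perpetuity with first payment D_5 = 3.04.
V_4 = D_5/(r−g) = 3.04/(0.1192−0.064) = 55.0725
P₀ = V_4/(1+r)^4 = 55.0725/(1+0.1192)^4 = 35.0997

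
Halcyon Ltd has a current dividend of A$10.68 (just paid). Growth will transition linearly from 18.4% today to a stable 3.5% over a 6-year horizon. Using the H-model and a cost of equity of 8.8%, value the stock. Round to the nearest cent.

H-model: P₀ = D₀[(1+g_L) + H(g_S−g_L)]/(r−g_L), with H = 6/2 = 3.
P₀ = 10.68 × [(1+0.035) + 3×(0.184−0.035)] / (0.088−0.035)
   = 10.68 × 1.4820 / 0.053 = 298.6370

A$298.64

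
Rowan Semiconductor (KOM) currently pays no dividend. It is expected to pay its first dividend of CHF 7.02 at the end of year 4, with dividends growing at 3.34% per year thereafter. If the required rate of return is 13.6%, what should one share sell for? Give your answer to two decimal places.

CHF 46.67

Deferred-dividend DDM. At t=3 the remaining stream is a growing perpetuity with first payment D_4 = 7.02.
V_3 = D_4/(r−g) = 7.02/(0.136−0.0334) = 68.4211
P₀ = V_3/(1+r)^3 = 68.4211/(1+0.136)^3 = 46.6718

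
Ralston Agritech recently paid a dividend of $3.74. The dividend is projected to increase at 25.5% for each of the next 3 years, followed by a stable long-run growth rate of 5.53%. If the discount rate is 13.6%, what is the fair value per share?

$79.68

Two-stage DDM. Project D₁…D_3 at 0.255, terminal growth 0.0553, discount at r = 0.136.
D_1 = 4.6937
D_2 = 5.8906
D_3 = 7.3927
Terminal value at t=3: TV = D_4/(r−g) = 7.8015/(0.136−0.0553) = 96.6730
P₀ = 4.6937/(1+0.136)^1 + 5.8906/(1+0.136)^2 + 7.3927/(1+0.136)^3 + 96.6730/(1+0.136)^3 = 79.6824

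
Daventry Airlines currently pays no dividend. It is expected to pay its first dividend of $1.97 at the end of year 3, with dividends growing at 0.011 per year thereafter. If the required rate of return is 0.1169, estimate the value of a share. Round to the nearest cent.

Deferred-dividend DDM. At t=2 the remaining stream is a growing perpetuity with first payment D_3 = 1.97.
V_2 = D_3/(r−g) = 1.97/(0.1169−0.011) = 18.6025
P₀ = V_2/(1+r)^2 = 18.6025/(1+0.1169)^2 = 14.9122

$14.91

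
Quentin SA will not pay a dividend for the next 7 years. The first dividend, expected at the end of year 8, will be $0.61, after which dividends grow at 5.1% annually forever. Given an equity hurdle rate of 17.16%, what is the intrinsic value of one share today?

$1.67

Deferred-dividend DDM. At t=7 the remaining stream is a growing perpetuity with first payment D_8 = 0.61.
V_7 = D_8/(r−g) = 0.61/(0.1716−0.051) = 5.0580
P₀ = V_7/(1+r)^7 = 5.0580/(1+0.1716)^7 = 1.6693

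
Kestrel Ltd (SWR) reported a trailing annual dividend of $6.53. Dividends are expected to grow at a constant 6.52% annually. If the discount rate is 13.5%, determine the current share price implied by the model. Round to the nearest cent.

$99.65

Gordon growth model: P₀ = D₁/(r − g). D₁ = 6.53 × (1 + 0.0652) = 6.9558.
P₀ = 6.9558 / (0.135 − 0.0652) = 6.9558 / 0.0698 = 99.6527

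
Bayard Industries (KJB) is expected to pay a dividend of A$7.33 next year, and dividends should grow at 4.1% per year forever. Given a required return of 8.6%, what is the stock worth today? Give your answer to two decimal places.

A$162.89

Gordon growth model: P₀ = D₁/(r − g), with D₁ = 7.33 given directly.
P₀ = 7.3300 / (0.086 − 0.041) = 7.3300 / 0.045 = 162.8889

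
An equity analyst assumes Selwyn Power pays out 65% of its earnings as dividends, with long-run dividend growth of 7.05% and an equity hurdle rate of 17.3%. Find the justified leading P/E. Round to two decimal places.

Justified leading P/E = b/(r−g) = 0.65/(0.173−0.0705) = 6.3415

6.34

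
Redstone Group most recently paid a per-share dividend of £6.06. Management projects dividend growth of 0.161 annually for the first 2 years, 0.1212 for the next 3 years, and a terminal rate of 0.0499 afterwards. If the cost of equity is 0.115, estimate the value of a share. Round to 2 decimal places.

£140.55

Three-stage DDM. Project D₁…D_5; terminal Gordon value at t=5 with g = 0.0499; discount at r = 0.115.
D_1 = 7.0357
D_2 = 8.1684
D_3 = 9.1584
D_4 = 10.2684
D_5 = 11.5129
TV_5 = 12.0874/(0.115−0.0499) = 185.6749
P₀ = Σ Dₜ/(1+r)ᵗ + TV_5/(1+r)^5 = 140.5518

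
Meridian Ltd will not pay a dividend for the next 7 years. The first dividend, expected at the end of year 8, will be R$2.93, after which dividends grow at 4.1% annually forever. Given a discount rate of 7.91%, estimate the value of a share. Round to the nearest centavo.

Deferred-dividend DDM. At t=7 the remaining stream is a growing perpetuity with first payment D_8 = 2.93.
V_7 = D_8/(r−g) = 2.93/(0.0791−0.041) = 76.9029
P₀ = V_7/(1+r)^7 = 76.9029/(1+0.0791)^7 = 45.1347

R$45.13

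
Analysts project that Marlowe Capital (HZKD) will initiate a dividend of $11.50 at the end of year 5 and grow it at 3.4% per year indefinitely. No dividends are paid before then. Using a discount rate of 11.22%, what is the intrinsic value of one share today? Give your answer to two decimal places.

Deferred-dividend DDM. At t=4 the remaining stream is a growing perpetuity with first payment D_5 = 11.50.
V_4 = D_5/(r−g) = 11.50/(0.1122−0.034) = 147.0588
P₀ = V_4/(1+r)^4 = 147.0588/(1+0.1122)^4 = 96.1080

$96.11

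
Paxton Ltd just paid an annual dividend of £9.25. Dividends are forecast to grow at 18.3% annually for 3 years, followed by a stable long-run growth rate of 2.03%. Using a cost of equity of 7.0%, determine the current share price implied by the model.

£290.67

Two-stage DDM. Project D₁…D_3 at 0.183, terminal growth 0.0203, discount at r = 0.07.
D_1 = 10.9428
D_2 = 12.9453
D_3 = 15.3143
Terminal value at t=3: TV = D_4/(r−g) = 15.6251/(0.07−0.0203) = 314.3891
P₀ = 10.9428/(1+0.07)^1 + 12.9453/(1+0.07)^2 + 15.3143/(1+0.07)^3 + 314.3891/(1+0.07)^3 = 290.6699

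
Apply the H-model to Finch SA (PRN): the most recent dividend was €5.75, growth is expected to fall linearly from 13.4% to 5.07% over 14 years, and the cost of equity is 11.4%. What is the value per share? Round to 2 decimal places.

H-model: P₀ = D₀[(1+g_L) + H(g_S−g_L)]/(r−g_L), with H = 14/2 = 7.
P₀ = 5.75 × [(1+0.0507) + 7×(0.134−0.0507)] / (0.114−0.0507)
   = 5.75 × 1.6338 / 0.0633 = 148.4100

€148.41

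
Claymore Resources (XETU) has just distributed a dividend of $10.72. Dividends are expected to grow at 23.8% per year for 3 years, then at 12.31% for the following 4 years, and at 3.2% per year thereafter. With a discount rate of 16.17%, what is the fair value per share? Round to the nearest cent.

Three-stage DDM. Project D₁…D_7; terminal Gordon value at t=7 with g = 0.032; discount at r = 0.1617.
D_1 = 13.2714
D_2 = 16.4299
D_3 = 20.3403
D_4 = 22.8442
D_5 = 25.6563
D_6 = 28.8146
D_7 = 32.3616
TV_7 = 33.3972/(0.1617−0.032) = 257.4958
P₀ = Σ Dₜ/(1+r)ᵗ + TV_7/(1+r)^7 = 174.4790

$174.48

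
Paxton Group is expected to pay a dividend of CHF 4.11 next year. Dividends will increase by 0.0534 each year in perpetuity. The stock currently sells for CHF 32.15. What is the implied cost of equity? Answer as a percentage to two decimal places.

18.12%

Rearranging the constant-growth DDM: r = D₁/P₀ + g.
r = 4.1100 / 32.15 + 0.0534 = 0.12784 + 0.0534 = 0.18124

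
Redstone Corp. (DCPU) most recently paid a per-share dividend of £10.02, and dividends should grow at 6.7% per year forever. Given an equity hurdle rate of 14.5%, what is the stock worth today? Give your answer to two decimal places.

£137.07

Gordon growth model: P₀ = D₁/(r − g). D₁ = 10.02 × (1 + 0.067) = 10.6913.
P₀ = 10.6913 / (0.145 − 0.067) = 10.6913 / 0.078 = 137.0685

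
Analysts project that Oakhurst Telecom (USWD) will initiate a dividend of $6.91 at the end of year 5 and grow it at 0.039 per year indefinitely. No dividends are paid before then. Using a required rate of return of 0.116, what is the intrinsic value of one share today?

Deferred-dividend DDM. At t=4 the remaining stream is a growing perpetuity with first payment D_5 = 6.91.
V_4 = D_5/(r−g) = 6.91/(0.116−0.039) = 89.7403
P₀ = V_4/(1+r)^4 = 89.7403/(1+0.116)^4 = 57.8536

$57.85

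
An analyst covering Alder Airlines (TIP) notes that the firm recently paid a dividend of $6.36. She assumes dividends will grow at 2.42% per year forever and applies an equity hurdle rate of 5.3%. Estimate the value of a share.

Gordon growth model: P₀ = D₁/(r − g). D₁ = 6.36 × (1 + 0.0242) = 6.5139.
P₀ = 6.5139 / (0.053 − 0.0242) = 6.5139 / 0.0288 = 226.1775

$226.18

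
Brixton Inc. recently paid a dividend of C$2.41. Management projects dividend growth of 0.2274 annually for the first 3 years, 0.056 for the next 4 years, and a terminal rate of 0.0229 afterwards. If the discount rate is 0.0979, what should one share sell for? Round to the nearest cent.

Three-stage DDM. Project D₁…D_7; terminal Gordon value at t=7 with g = 0.0229; discount at r = 0.0979.
D_1 = 2.9580
D_2 = 3.6307
D_3 = 4.4563
D_4 = 4.7059
D_5 = 4.9694
D_6 = 5.2477
D_7 = 5.5415
TV_7 = 5.6684/(0.0979−0.0229) = 75.5793
P₀ = Σ Dₜ/(1+r)ᵗ + TV_7/(1+r)^7 = 60.6125

C$60.61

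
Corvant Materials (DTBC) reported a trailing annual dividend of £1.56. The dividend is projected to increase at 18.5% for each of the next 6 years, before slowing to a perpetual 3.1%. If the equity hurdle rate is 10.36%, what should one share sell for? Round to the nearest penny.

£46.05

Two-stage DDM. Project D₁…D_6 at 0.185, terminal growth 0.031, discount at r = 0.1036.
D_1 = 1.8486
D_2 = 2.1906
D_3 = 2.5959
D_4 = 3.0761
D_5 = 3.6452
D_6 = 4.3195
Terminal value at t=6: TV = D_7/(r−g) = 4.4534/(0.1036−0.031) = 61.3418
P₀ = 1.8486/(1+0.1036)^1 + 2.1906/(1+0.1036)^2 + 2.5959/(1+0.1036)^3 + 3.0761/(1+0.1036)^4 + 3.6452/(1+0.1036)^5 + 4.3195/(1+0.1036)^6 + 61.3418/(1+0.1036)^6 = 46.0499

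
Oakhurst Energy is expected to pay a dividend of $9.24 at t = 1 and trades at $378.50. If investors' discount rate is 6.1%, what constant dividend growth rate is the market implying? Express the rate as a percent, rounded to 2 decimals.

3.66%

From P₀ = D₁/(r − g), the implied growth is g = r − D₁/P₀.
g = 0.061 − 9.24/378.50 = 0.061 − 0.02441 = 0.03659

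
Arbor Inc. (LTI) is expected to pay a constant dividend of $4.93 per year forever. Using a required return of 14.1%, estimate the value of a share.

$34.96

Zero-growth DDM (perpetuity): P₀ = D/r = 4.93 / 0.141 = 34.9645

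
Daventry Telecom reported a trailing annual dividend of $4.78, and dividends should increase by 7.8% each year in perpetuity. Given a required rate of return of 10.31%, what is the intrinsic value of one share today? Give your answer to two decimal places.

$205.29

Gordon growth model: P₀ = D₁/(r − g). D₁ = 4.78 × (1 + 0.078) = 5.1528.
P₀ = 5.1528 / (0.1031 − 0.078) = 5.1528 / 0.0251 = 205.2924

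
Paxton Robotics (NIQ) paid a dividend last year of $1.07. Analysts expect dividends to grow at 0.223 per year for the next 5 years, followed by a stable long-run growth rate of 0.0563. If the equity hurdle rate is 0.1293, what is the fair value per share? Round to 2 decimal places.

$29.90

Two-stage DDM. Project D₁…D_5 at 0.223, terminal growth 0.0563, discount at r = 0.1293.
D_1 = 1.3086
D_2 = 1.6004
D_3 = 1.9573
D_4 = 2.3938
D_5 = 2.9276
Terminal value at t=5: TV = D_6/(r−g) = 3.0925/(0.1293−0.0563) = 42.3624
P₀ = 1.3086/(1+0.1293)^1 + 1.6004/(1+0.1293)^2 + 1.9573/(1+0.1293)^3 + 2.3938/(1+0.1293)^4 + 2.9276/(1+0.1293)^5 + 42.3624/(1+0.1293)^5 = 29.9025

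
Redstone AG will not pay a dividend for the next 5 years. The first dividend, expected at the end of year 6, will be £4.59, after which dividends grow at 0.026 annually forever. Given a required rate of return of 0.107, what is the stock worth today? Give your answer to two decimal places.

Deferred-dividend DDM. At t=5 the remaining stream is a growing perpetuity with first payment D_6 = 4.59.
V_5 = D_6/(r−g) = 4.59/(0.107−0.026) = 56.6667
P₀ = V_5/(1+r)^5 = 56.6667/(1+0.107)^5 = 34.0871

£34.09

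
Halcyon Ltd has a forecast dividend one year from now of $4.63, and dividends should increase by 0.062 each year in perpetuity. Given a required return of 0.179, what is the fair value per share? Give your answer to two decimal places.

$39.57

Gordon growth model: P₀ = D₁/(r − g), with D₁ = 4.63 given directly.
P₀ = 4.6300 / (0.179 − 0.062) = 4.6300 / 0.117 = 39.5726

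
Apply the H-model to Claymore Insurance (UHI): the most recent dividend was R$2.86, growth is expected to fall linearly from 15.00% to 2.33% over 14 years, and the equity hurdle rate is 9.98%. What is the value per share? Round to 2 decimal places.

H-model: P₀ = D₀[(1+g_L) + H(g_S−g_L)]/(r−g_L), with H = 14/2 = 7.
P₀ = 2.86 × [(1+0.0233) + 7×(0.15−0.0233)] / (0.0998−0.0233)
   = 2.86 × 1.9102 / 0.0765 = 71.4140

R$71.41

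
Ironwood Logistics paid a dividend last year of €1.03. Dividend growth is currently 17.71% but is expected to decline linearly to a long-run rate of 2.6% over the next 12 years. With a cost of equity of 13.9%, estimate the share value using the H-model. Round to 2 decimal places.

H-model: P₀ = D₀[(1+g_L) + H(g_S−g_L)]/(r−g_L), with H = 12/2 = 6.
P₀ = 1.03 × [(1+0.026) + 6×(0.1771−0.026)] / (0.139−0.026)
   = 1.03 × 1.9326 / 0.113 = 17.6157

€17.62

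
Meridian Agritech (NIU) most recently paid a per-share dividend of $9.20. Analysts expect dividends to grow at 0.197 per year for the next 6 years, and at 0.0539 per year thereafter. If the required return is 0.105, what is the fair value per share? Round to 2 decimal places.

Two-stage DDM. Project D₁…D_6 at 0.197, terminal growth 0.0539, discount at r = 0.105.
D_1 = 11.0124
D_2 = 13.1818
D_3 = 15.7787
D_4 = 18.8871
D_5 = 22.6078
D_6 = 27.0616
Terminal value at t=6: TV = D_7/(r−g) = 28.5202/(0.105−0.0539) = 558.1247
P₀ = 11.0124/(1+0.105)^1 + 13.1818/(1+0.105)^2 + 15.7787/(1+0.105)^3 + 18.8871/(1+0.105)^4 + 22.6078/(1+0.105)^5 + 27.0616/(1+0.105)^6 + 558.1247/(1+0.105)^6 = 380.3026

$380.30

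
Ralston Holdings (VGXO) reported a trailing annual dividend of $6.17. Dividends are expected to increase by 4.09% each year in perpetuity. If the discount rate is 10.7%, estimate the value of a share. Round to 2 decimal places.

$97.16

Gordon growth model: P₀ = D₁/(r − g). D₁ = 6.17 × (1 + 0.0409) = 6.4224.
P₀ = 6.4224 / (0.107 − 0.0409) = 6.4224 / 0.0661 = 97.1612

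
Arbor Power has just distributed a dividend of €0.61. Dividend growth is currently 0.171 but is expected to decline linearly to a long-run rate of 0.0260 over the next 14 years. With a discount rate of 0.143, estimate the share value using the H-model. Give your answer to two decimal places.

€10.64

H-model: P₀ = D₀[(1+g_L) + H(g_S−g_L)]/(r−g_L), with H = 14/2 = 7.
P₀ = 0.61 × [(1+0.026) + 7×(0.171−0.026)] / (0.143−0.026)
   = 0.61 × 2.0410 / 0.117 = 10.6411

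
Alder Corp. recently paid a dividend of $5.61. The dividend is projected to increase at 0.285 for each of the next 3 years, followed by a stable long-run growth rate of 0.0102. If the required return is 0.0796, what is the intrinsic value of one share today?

Two-stage DDM. Project D₁…D_3 at 0.285, terminal growth 0.0102, discount at r = 0.0796.
D_1 = 7.2088
D_2 = 9.2634
D_3 = 11.9034
Terminal value at t=3: TV = D_4/(r−g) = 12.0248/(0.0796−0.0102) = 173.2687
P₀ = 7.2088/(1+0.0796)^1 + 9.2634/(1+0.0796)^2 + 11.9034/(1+0.0796)^3 + 173.2687/(1+0.0796)^3 = 161.7841

$161.78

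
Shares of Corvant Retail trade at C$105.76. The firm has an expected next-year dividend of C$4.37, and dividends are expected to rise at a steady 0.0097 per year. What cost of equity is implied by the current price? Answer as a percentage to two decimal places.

Rearranging the constant-growth DDM: r = D₁/P₀ + g.
r = 4.3700 / 105.76 + 0.0097 = 0.04132 + 0.0097 = 0.05102

5.10%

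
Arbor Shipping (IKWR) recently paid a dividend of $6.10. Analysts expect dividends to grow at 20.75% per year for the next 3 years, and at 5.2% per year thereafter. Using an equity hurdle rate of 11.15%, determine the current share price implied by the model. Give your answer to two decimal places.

Two-stage DDM. Project D₁…D_3 at 0.2075, terminal growth 0.052, discount at r = 0.1115.
D_1 = 7.3657
D_2 = 8.8941
D_3 = 10.7397
Terminal value at t=3: TV = D_4/(r−g) = 11.2981/(0.1115−0.052) = 189.8847
P₀ = 7.3657/(1+0.1115)^1 + 8.8941/(1+0.1115)^2 + 10.7397/(1+0.1115)^3 + 189.8847/(1+0.1115)^3 = 159.9278

$159.93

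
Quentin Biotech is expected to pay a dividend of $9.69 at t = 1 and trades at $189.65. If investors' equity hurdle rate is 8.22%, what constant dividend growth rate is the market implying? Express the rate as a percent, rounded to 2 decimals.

From P₀ = D₁/(r − g), the implied growth is g = r − D₁/P₀.
g = 0.0822 − 9.69/189.65 = 0.0822 − 0.05109 = 0.03111

3.11%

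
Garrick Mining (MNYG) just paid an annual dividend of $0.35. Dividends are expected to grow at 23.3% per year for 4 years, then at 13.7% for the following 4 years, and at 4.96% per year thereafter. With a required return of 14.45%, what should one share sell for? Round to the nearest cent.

$8.63

Three-stage DDM. Project D₁…D_8; terminal Gordon value at t=8 with g = 0.0496; discount at r = 0.1445.
D_1 = 0.4315
D_2 = 0.5321
D_3 = 0.6561
D_4 = 0.8089
D_5 = 0.9198
D_6 = 1.0458
D_7 = 1.1891
D_8 = 1.3520
TV_8 = 1.4190/(0.1445−0.0496) = 14.9527
P₀ = Σ Dₜ/(1+r)ᵗ + TV_8/(1+r)^8 = 8.6268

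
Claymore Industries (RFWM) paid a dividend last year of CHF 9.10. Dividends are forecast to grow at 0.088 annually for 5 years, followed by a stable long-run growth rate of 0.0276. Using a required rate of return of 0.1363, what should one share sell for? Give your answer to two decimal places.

CHF 109.25

Two-stage DDM. Project D₁…D_5 at 0.088, terminal growth 0.0276, discount at r = 0.1363.
D_1 = 9.9008
D_2 = 10.7721
D_3 = 11.7200
D_4 = 12.7514
D_5 = 13.8735
Terminal value at t=5: TV = D_6/(r−g) = 14.2564/(0.1363−0.0276) = 131.1537
P₀ = 9.9008/(1+0.1363)^1 + 10.7721/(1+0.1363)^2 + 11.7200/(1+0.1363)^3 + 12.7514/(1+0.1363)^4 + 13.8735/(1+0.1363)^5 + 131.1537/(1+0.1363)^5 = 109.2498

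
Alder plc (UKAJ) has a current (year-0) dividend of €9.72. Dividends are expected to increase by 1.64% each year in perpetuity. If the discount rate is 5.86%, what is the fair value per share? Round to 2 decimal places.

Gordon growth model: P₀ = D₁/(r − g). D₁ = 9.72 × (1 + 0.0164) = 9.8794.
P₀ = 9.8794 / (0.0586 − 0.0164) = 9.8794 / 0.0422 = 234.1092

€234.11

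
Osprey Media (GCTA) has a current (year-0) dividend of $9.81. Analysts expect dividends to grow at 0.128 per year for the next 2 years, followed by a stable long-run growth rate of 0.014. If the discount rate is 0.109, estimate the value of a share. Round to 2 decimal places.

Two-stage DDM. Project D₁…D_2 at 0.128, terminal growth 0.014, discount at r = 0.109.
D_1 = 11.0657
D_2 = 12.4821
Terminal value at t=2: TV = D_3/(r−g) = 12.6568/(0.109−0.014) = 133.2299
P₀ = 11.0657/(1+0.109)^1 + 12.4821/(1+0.109)^2 + 133.2299/(1+0.109)^2 = 128.4545

$128.45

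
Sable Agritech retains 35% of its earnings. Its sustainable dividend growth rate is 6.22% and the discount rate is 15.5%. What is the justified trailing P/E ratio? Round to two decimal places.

7.44

Payout ratio b = 1 − 0.35 = 0.65.
Justified trailing P/E = b(1+g)/(r−g) = 0.65×(1+0.0622)/(0.155−0.0622) = 7.4400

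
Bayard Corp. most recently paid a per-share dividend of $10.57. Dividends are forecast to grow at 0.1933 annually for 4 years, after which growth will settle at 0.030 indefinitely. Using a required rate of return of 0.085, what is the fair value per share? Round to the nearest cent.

Two-stage DDM. Project D₁…D_4 at 0.1933, terminal growth 0.03, discount at r = 0.085.
D_1 = 12.6132
D_2 = 15.0513
D_3 = 17.9607
D_4 = 21.4325
Terminal value at t=4: TV = D_5/(r−g) = 22.0755/(0.085−0.03) = 401.3729
P₀ = 12.6132/(1+0.085)^1 + 15.0513/(1+0.085)^2 + 17.9607/(1+0.085)^3 + 21.4325/(1+0.085)^4 + 401.3729/(1+0.085)^4 = 343.5576

$343.56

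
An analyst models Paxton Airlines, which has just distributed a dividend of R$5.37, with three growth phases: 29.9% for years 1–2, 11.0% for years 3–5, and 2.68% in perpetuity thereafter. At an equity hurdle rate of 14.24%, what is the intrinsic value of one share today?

R$89.29

Three-stage DDM. Project D₁…D_5; terminal Gordon value at t=5 with g = 0.0268; discount at r = 0.1424.
D_1 = 6.9756
D_2 = 9.0613
D_3 = 10.0581
D_4 = 11.1645
D_5 = 12.3926
TV_5 = 12.7247/(0.1424−0.0268) = 110.0752
P₀ = Σ Dₜ/(1+r)ᵗ + TV_5/(1+r)^5 = 89.2910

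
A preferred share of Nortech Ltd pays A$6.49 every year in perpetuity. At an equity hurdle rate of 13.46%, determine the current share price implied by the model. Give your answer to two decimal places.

A$48.22

Zero-growth DDM (perpetuity): P₀ = D/r = 6.49 / 0.1346 = 48.2169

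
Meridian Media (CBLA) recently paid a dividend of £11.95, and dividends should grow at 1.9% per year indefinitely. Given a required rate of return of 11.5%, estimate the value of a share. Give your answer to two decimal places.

£126.84

Gordon growth model: P₀ = D₁/(r − g). D₁ = 11.95 × (1 + 0.019) = 12.1770.
P₀ = 12.1770 / (0.115 − 0.019) = 12.1770 / 0.096 = 126.8443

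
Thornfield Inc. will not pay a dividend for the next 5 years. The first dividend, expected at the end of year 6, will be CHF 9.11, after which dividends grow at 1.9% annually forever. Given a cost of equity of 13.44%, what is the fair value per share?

Deferred-dividend DDM. At t=5 the remaining stream is a growing perpetuity with first payment D_6 = 9.11.
V_5 = D_6/(r−g) = 9.11/(0.1344−0.019) = 78.9428
P₀ = V_5/(1+r)^5 = 78.9428/(1+0.1344)^5 = 42.0225

CHF 42.02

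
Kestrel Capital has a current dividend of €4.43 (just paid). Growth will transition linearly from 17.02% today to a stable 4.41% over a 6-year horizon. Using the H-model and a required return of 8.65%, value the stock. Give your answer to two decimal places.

H-model: P₀ = D₀[(1+g_L) + H(g_S−g_L)]/(r−g_L), with H = 6/2 = 3.
P₀ = 4.43 × [(1+0.0441) + 3×(0.1702−0.0441)] / (0.0865−0.0441)
   = 4.43 × 1.4224 / 0.0424 = 148.6140

€148.61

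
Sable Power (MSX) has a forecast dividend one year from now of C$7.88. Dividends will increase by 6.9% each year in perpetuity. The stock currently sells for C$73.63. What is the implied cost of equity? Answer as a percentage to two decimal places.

17.60%

Rearranging the constant-growth DDM: r = D₁/P₀ + g.
r = 7.8800 / 73.63 + 0.069 = 0.10702 + 0.069 = 0.17602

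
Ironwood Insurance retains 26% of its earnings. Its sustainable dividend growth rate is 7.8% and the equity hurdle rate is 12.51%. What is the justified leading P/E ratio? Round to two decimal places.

15.71

Payout ratio b = 1 − 0.26 = 0.74.
Justified leading P/E = b/(r−g) = 0.74/(0.1251−0.078) = 15.7113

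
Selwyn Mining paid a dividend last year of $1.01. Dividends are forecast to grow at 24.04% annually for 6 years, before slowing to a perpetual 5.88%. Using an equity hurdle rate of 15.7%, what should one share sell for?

Two-stage DDM. Project D₁…D_6 at 0.2404, terminal growth 0.0588, discount at r = 0.157.
D_1 = 1.2528
D_2 = 1.5540
D_3 = 1.9276
D_4 = 2.3909
D_5 = 2.9657
D_6 = 3.6787
Terminal value at t=6: TV = D_7/(r−g) = 3.8950/(0.157−0.0588) = 39.6638
P₀ = 1.2528/(1+0.157)^1 + 1.5540/(1+0.157)^2 + 1.9276/(1+0.157)^3 + 2.3909/(1+0.157)^4 + 2.9657/(1+0.157)^5 + 3.6787/(1+0.157)^6 + 39.6638/(1+0.157)^6 = 24.3210

$24.32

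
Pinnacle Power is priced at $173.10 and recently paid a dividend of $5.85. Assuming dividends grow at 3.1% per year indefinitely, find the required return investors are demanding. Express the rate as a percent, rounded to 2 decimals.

Rearranging the constant-growth DDM: r = D₁/P₀ + g.
D₁ = 5.85 × (1 + 0.031) = 6.0313.
r = 6.0313 / 173.10 + 0.031 = 0.03484 + 0.031 = 0.06584

6.58%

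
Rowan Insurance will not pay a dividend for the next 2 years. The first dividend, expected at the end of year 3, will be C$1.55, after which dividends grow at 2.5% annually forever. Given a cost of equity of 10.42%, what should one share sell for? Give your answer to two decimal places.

Deferred-dividend DDM. At t=2 the remaining stream is a growing perpetuity with first payment D_3 = 1.55.
V_2 = D_3/(r−g) = 1.55/(0.1042−0.025) = 19.5707
P₀ = V_2/(1+r)^2 = 19.5707/(1+0.1042)^2 = 16.0513

C$16.05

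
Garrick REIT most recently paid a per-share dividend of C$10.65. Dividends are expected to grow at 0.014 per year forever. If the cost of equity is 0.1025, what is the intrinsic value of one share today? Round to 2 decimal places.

C$122.02

Gordon growth model: P₀ = D₁/(r − g). D₁ = 10.65 × (1 + 0.014) = 10.7991.
P₀ = 10.7991 / (0.1025 − 0.014) = 10.7991 / 0.0885 = 122.0237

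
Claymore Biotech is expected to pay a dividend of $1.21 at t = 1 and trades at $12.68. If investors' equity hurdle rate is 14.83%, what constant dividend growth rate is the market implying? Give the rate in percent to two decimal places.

5.29%

From P₀ = D₁/(r − g), the implied growth is g = r − D₁/P₀.
g = 0.1483 − 1.21/12.68 = 0.1483 − 0.09543 = 0.05287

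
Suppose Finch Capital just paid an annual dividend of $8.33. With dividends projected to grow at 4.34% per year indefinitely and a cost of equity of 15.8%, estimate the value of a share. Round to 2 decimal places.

Gordon growth model: P₀ = D₁/(r − g). D₁ = 8.33 × (1 + 0.0434) = 8.6915.
P₀ = 8.6915 / (0.158 − 0.0434) = 8.6915 / 0.1146 = 75.8423

$75.84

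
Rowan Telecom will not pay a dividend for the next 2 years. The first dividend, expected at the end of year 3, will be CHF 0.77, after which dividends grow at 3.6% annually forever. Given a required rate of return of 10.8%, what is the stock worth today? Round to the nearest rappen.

Deferred-dividend DDM. At t=2 the remaining stream is a growing perpetuity with first payment D_3 = 0.77.
V_2 = D_3/(r−g) = 0.77/(0.108−0.036) = 10.6944
P₀ = V_2/(1+r)^2 = 10.6944/(1+0.108)^2 = 8.7112

CHF 8.71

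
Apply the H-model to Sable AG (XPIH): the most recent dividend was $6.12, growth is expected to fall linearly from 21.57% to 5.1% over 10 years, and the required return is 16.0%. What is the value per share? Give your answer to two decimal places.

H-model: P₀ = D₀[(1+g_L) + H(g_S−g_L)]/(r−g_L), with H = 10/2 = 5.
P₀ = 6.12 × [(1+0.051) + 5×(0.2157−0.051)] / (0.16−0.051)
   = 6.12 × 1.8745 / 0.109 = 105.2472

$105.25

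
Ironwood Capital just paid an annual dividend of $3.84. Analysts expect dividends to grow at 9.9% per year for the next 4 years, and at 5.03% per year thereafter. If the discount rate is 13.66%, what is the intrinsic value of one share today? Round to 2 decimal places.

$54.98

Two-stage DDM. Project D₁…D_4 at 0.099, terminal growth 0.0503, discount at r = 0.1366.
D_1 = 4.2202
D_2 = 4.6380
D_3 = 5.0971
D_4 = 5.6017
Terminal value at t=4: TV = D_5/(r−g) = 5.8835/(0.1366−0.0503) = 68.1749
P₀ = 4.2202/(1+0.1366)^1 + 4.6380/(1+0.1366)^2 + 5.0971/(1+0.1366)^3 + 5.6017/(1+0.1366)^4 + 68.1749/(1+0.1366)^4 = 54.9812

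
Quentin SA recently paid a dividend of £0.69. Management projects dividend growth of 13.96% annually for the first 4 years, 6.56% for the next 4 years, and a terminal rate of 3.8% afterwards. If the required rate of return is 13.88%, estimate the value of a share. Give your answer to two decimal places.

£10.58

Three-stage DDM. Project D₁…D_8; terminal Gordon value at t=8 with g = 0.038; discount at r = 0.1388.
D_1 = 0.7863
D_2 = 0.8961
D_3 = 1.0212
D_4 = 1.1637
D_5 = 1.2401
D_6 = 1.3214
D_7 = 1.4081
D_8 = 1.5005
TV_8 = 1.5575/(0.1388−0.038) = 15.4516
P₀ = Σ Dₜ/(1+r)ᵗ + TV_8/(1+r)^8 = 10.5780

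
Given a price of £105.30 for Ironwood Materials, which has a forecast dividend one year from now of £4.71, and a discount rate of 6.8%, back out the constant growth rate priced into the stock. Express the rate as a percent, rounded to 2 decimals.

2.33%

From P₀ = D₁/(r − g), the implied growth is g = r − D₁/P₀.
g = 0.068 − 4.71/105.30 = 0.068 − 0.04473 = 0.02327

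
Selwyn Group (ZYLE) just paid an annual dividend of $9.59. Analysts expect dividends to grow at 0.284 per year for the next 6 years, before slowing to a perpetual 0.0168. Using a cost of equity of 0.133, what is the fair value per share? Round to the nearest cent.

Two-stage DDM. Project D₁…D_6 at 0.284, terminal growth 0.0168, discount at r = 0.133.
D_1 = 12.3136
D_2 = 15.8106
D_3 = 20.3008
D_4 = 26.0663
D_5 = 33.4691
D_6 = 42.9743
Terminal value at t=6: TV = D_7/(r−g) = 43.6963/(0.133−0.0168) = 376.0436
P₀ = 12.3136/(1+0.133)^1 + 15.8106/(1+0.133)^2 + 20.3008/(1+0.133)^3 + 26.0663/(1+0.133)^4 + 33.4691/(1+0.133)^5 + 42.9743/(1+0.133)^6 + 376.0436/(1+0.133)^6 = 268.9731

$268.97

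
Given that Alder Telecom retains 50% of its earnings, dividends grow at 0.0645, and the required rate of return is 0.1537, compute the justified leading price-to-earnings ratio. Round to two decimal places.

Payout ratio b = 1 − 0.50 = 0.50.
Justified leading P/E = b/(r−g) = 0.50/(0.1537−0.0645) = 5.6054

5.61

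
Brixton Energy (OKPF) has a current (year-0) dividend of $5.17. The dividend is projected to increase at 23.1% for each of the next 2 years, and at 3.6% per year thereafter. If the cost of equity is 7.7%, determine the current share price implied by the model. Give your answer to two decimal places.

$183.33

Two-stage DDM. Project D₁…D_2 at 0.231, terminal growth 0.036, discount at r = 0.077.
D_1 = 6.3643
D_2 = 7.8344
Terminal value at t=2: TV = D_3/(r−g) = 8.1165/(0.077−0.036) = 197.9623
P₀ = 6.3643/(1+0.077)^1 + 7.8344/(1+0.077)^2 + 197.9623/(1+0.077)^2 = 183.3311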